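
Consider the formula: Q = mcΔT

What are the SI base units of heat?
Units of each symbol in Q = mcΔT:
  m (mass): kg
  c (specific heat capacity, in J/(kg·K)): m²/(s²·K)
  ΔT (temperature change): K

Multiplying the contributions: [kg] · [m²/(s²·K)] · [K]
Adding exponents of each base unit: kg: 1, m: 2, s: -2
SI base units of heat: kg·m²/s²

Answer: kg·m²/s²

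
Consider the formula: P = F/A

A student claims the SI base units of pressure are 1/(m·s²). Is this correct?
Units of each symbol in P = F/A:
  F (force): kg·m/s²
  A (area): m²  → in the denominator, contributes 1/m²

Multiplying the contributions: [kg·m/s²] · [1/m²]
Adding exponents of each base unit: kg: 1, m: -1, s: -2
SI base units of pressure: kg/(m·s²)

The claimed units 1/(m·s²) (exponents m: -1, s: -2) do not match the derived units kg/(m·s²) (exponents kg: 1, m: -1, s: -2), so the claim is incorrect.

Answer: No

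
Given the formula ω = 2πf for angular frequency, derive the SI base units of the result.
Units of each symbol in ω = 2πf:
  f (frequency): 1/s
  The factor 2π is dimensionless.

Multiplying the contributions: [1/s]
Adding exponents of each base unit: s: -1
SI base units of angular frequency: 1/s

Answer: 1/s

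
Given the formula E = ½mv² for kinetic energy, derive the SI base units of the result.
Units of each symbol in E = ½mv²:
  m (mass): kg
  v (speed): m/s  → to the power 2, contributes m²/s²
  The factor ½ is dimensionless.

Multiplying the contributions: [kg] · [m²/s²]
Adding exponents of each base unit: kg: 1, m: 2, s: -2
SI base units of kinetic energy: kg·m²/s²

Answer: kg·m²/s²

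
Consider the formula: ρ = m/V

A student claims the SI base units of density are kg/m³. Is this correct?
Units of each symbol in ρ = m/V:
  m (mass): kg
  V (volume): m³  → in the denominator, contributes 1/m³

Multiplying the contributions: [kg] · [1/m³]
Adding exponents of each base unit: kg: 1, m: -3
SI base units of density: kg/m³

The claimed units kg/m³ match the derived units, so the claim is correct.

Answer: Yes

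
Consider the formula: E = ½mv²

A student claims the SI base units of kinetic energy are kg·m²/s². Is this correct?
Units of each symbol in E = ½mv²:
  m (mass): kg
  v (speed): m/s  → to the power 2, contributes m²/s²
  The factor ½ is dimensionless.

Multiplying the contributions: [kg] · [m²/s²]
Adding exponents of each base unit: kg: 1, m: 2, s: -2
SI base units of kinetic energy: kg·m²/s²

The claimed units kg·m²/s² match the derived units, so the claim is correct.

Answer: Yes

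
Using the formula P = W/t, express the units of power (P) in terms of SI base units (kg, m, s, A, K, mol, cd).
Units of each symbol in P = W/t:
  W (work): kg·m²/s²
  t (time): s  → in the denominator, contributes 1/s

Multiplying the contributions: [kg·m²/s²] · [1/s]
Adding exponents of each base unit: kg: 1, m: 2, s: -3
SI base units of power: kg·m²/s³

Answer: kg·m²/s³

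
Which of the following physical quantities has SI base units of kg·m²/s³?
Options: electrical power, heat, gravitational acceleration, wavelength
Checking the SI base units of each option:
  electrical power (P = IV): kg·m²/s³  ✓ matches
  heat (Q = mcΔT): kg·m²/s²  ✗
  gravitational acceleration (g = GM/r²): m/s²  ✗
  wavelength (λ = v/f): m  ✗

Only electrical power has units kg·m²/s³.

Answer: electrical power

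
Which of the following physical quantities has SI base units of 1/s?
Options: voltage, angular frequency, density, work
Checking the SI base units of each option:
  voltage (V = IR): kg·m²/(s³·A)  ✗
  angular frequency (ω = 2πf): 1/s  ✓ matches
  density (ρ = m/V): kg/m³  ✗
  work (W = Fd): kg·m²/s²  ✗

Only angular frequency has units 1/s.

Answer: angular frequency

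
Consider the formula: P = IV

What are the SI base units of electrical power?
Units of each symbol in P = IV:
  I (current): A
  V (voltage, in volts): kg·m²/(s³·A)

Multiplying the contributions: [A] · [kg·m²/(s³·A)]
Adding exponents of each base unit: kg: 1, m: 2, s: -3
SI base units of electrical power: kg·m²/s³

Answer: kg·m²/s³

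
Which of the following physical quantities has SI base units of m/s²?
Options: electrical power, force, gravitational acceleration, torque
Checking the SI base units of each option:
  electrical power (P = IV): kg·m²/s³  ✗
  force (F = ma): kg·m/s²  ✗
  gravitational acceleration (g = GM/r²): m/s²  ✓ matches
  torque (τ = Fr): kg·m²/s²  ✗

Only gravitational acceleration has units m/s².

Answer: gravitational acceleration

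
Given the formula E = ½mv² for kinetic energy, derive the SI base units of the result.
Units of each symbol in E = ½mv²:
  m (mass): kg
  v (speed): m/s  → to the power 2, contributes m²/s²
  The factor ½ is dimensionless.

Multiplying the contributions: [kg] · [m²/s²]
Adding exponents of each base unit: kg: 1, m: 2, s: -2
SI base units of kinetic energy: kg·m²/s²

Answer: kg·m²/s²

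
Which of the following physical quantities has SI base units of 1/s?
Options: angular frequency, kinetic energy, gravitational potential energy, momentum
Checking the SI base units of each option:
  angular frequency (ω = 2πf): 1/s  ✓ matches
  kinetic energy (E = ½mv²): kg·m²/s²  ✗
  gravitational potential energy (U = -GMm/r): kg·m²/s²  ✗
  momentum (p = mv): kg·m/s  ✗

Only angular frequency has units 1/s.

Answer: angular frequency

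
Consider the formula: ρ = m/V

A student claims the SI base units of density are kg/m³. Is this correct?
Units of each symbol in ρ = m/V:
  m (mass): kg
  V (volume): m³  → in the denominator, contributes 1/m³

Multiplying the contributions: [kg] · [1/m³]
Adding exponents of each base unit: kg: 1, m: -3
SI base units of density: kg/m³

The claimed units kg/m³ match the derived units, so the claim is correct.

Answer: Yes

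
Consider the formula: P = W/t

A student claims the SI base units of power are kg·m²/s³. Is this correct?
Units of each symbol in P = W/t:
  W (work): kg·m²/s²
  t (time): s  → in the denominator, contributes 1/s

Multiplying the contributions: [kg·m²/s²] · [1/s]
Adding exponents of each base unit: kg: 1, m: 2, s: -3
SI base units of power: kg·m²/s³

The claimed units kg·m²/s³ match the derived units, so the claim is correct.

Answer: Yes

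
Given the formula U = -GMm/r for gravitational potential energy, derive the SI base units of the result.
Units of each symbol in U = -GMm/r:
  G (gravitational constant): m³/(kg·s²)
  M (mass): kg
  m (mass): kg
  r (distance): m  → in the denominator, contributes 1/m
  The minus sign does not affect the units.

Multiplying the contributions: [m³/(kg·s²)] · [kg] · [kg] · [1/m]
Adding exponents of each base unit: kg: 1, m: 2, s: -2
SI base units of gravitational potential energy: kg·m²/s²

Answer: kg·m²/s²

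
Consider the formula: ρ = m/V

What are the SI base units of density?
Units of each symbol in ρ = m/V:
  m (mass): kg
  V (volume): m³  → in the denominator, contributes 1/m³

Multiplying the contributions: [kg] · [1/m³]
Adding exponents of each base unit: kg: 1, m: -3
SI base units of density: kg/m³

Answer: kg/m³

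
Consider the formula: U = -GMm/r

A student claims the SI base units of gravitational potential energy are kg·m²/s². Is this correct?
Units of each symbol in U = -GMm/r:
  G (gravitational constant): m³/(kg·s²)
  M (mass): kg
  m (mass): kg
  r (distance): m  → in the denominator, contributes 1/m
  The minus sign does not affect the units.

Multiplying the contributions: [m³/(kg·s²)] · [kg] · [kg] · [1/m]
Adding exponents of each base unit: kg: 1, m: 2, s: -2
SI base units of gravitational potential energy: kg·m²/s²

The claimed units kg·m²/s² match the derived units, so the claim is correct.

Answer: Yes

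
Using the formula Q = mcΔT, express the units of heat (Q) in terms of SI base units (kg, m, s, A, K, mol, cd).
Units of each symbol in Q = mcΔT:
  m (mass): kg
  c (specific heat capacity, in J/(kg·K)): m²/(s²·K)
  ΔT (temperature change): K

Multiplying the contributions: [kg] · [m²/(s²·K)] · [K]
Adding exponents of each base unit: kg: 1, m: 2, s: -2
SI base units of heat: kg·m²/s²

Answer: kg·m²/s²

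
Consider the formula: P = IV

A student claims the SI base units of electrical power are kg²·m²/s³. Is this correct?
Units of each symbol in P = IV:
  I (current): A
  V (voltage, in volts): kg·m²/(s³·A)

Multiplying the contributions: [A] · [kg·m²/(s³·A)]
Adding exponents of each base unit: kg: 1, m: 2, s: -3
SI base units of electrical power: kg·m²/s³

The claimed units kg²·m²/s³ (exponents kg: 2, m: 2, s: -3) do not match the derived units kg·m²/s³ (exponents kg: 1, m: 2, s: -3), so the claim is incorrect.

Answer: No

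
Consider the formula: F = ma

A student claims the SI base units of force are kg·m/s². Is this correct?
Units of each symbol in F = ma:
  m (mass): kg
  a (acceleration): m/s²

Multiplying the contributions: [kg] · [m/s²]
Adding exponents of each base unit: kg: 1, m: 1, s: -2
SI base units of force: kg·m/s²

The claimed units kg·m/s² match the derived units, so the claim is correct.

Answer: Yes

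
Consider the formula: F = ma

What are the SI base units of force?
Units of each symbol in F = ma:
  m (mass): kg
  a (acceleration): m/s²

Multiplying the contributions: [kg] · [m/s²]
Adding exponents of each base unit: kg: 1, m: 1, s: -2
SI base units of force: kg·m/s²

Answer: kg·m/s²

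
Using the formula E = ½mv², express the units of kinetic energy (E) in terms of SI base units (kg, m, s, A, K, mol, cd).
Units of each symbol in E = ½mv²:
  m (mass): kg
  v (speed): m/s  → to the power 2, contributes m²/s²
  The factor ½ is dimensionless.

Multiplying the contributions: [kg] · [m²/s²]
Adding exponents of each base unit: kg: 1, m: 2, s: -2
SI base units of kinetic energy: kg·m²/s²

Answer: kg·m²/s²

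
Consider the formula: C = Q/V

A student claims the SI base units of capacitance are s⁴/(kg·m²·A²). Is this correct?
Units of each symbol in C = Q/V:
  Q (charge, in coulombs): s·A
  V (voltage, in volts): kg·m²/(s³·A)  → in the denominator, contributes s³·A/(kg·m²)

Multiplying the contributions: [s·A] · [s³·A/(kg·m²)]
Adding exponents of each base unit: kg: -1, m: -2, s: 4, A: 2
SI base units of capacitance: s⁴·A²/(kg·m²)

The claimed units s⁴/(kg·m²·A²) (exponents kg: -1, m: -2, s: 4, A: -2) do not match the derived units s⁴·A²/(kg·m²) (exponents kg: -1, m: -2, s: 4, A: 2), so the claim is incorrect.

Answer: No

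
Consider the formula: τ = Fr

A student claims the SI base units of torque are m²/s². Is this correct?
Units of each symbol in τ = Fr:
  F (force): kg·m/s²
  r (lever arm): m

Multiplying the contributions: [kg·m/s²] · [m]
Adding exponents of each base unit: kg: 1, m: 2, s: -2
SI base units of torque: kg·m²/s²

The claimed units m²/s² (exponents m: 2, s: -2) do not match the derived units kg·m²/s² (exponents kg: 1, m: 2, s: -2), so the claim is incorrect.

Answer: No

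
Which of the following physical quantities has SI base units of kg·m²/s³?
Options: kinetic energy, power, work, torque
Checking the SI base units of each option:
  kinetic energy (E = ½mv²): kg·m²/s²  ✗
  power (P = W/t): kg·m²/s³  ✓ matches
  work (W = Fd): kg·m²/s²  ✗
  torque (τ = Fr): kg·m²/s²  ✗

Only power has units kg·m²/s³.

Answer: power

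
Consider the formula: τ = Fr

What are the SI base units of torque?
Units of each symbol in τ = Fr:
  F (force): kg·m/s²
  r (lever arm): m

Multiplying the contributions: [kg·m/s²] · [m]
Adding exponents of each base unit: kg: 1, m: 2, s: -2
SI base units of torque: kg·m²/s²

Answer: kg·m²/s²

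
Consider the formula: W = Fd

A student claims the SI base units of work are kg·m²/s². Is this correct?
Units of each symbol in W = Fd:
  F (force): kg·m/s²
  d (displacement): m

Multiplying the contributions: [kg·m/s²] · [m]
Adding exponents of each base unit: kg: 1, m: 2, s: -2
SI base units of work: kg·m²/s²

The claimed units kg·m²/s² match the derived units, so the claim is correct.

Answer: Yes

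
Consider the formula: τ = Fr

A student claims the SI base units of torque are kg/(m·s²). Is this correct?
Units of each symbol in τ = Fr:
  F (force): kg·m/s²
  r (lever arm): m

Multiplying the contributions: [kg·m/s²] · [m]
Adding exponents of each base unit: kg: 1, m: 2, s: -2
SI base units of torque: kg·m²/s²

The claimed units kg/(m·s²) (exponents kg: 1, m: -1, s: -2) do not match the derived units kg·m²/s² (exponents kg: 1, m: 2, s: -2), so the claim is incorrect.

Answer: No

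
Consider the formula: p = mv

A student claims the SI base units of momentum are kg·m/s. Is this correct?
Units of each symbol in p = mv:
  m (mass): kg
  v (velocity): m/s

Multiplying the contributions: [kg] · [m/s]
Adding exponents of each base unit: kg: 1, m: 1, s: -1
SI base units of momentum: kg·m/s

The claimed units kg·m/s match the derived units, so the claim is correct.

Answer: Yes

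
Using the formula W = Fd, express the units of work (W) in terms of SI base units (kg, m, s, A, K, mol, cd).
Units of each symbol in W = Fd:
  F (force): kg·m/s²
  d (displacement): m

Multiplying the contributions: [kg·m/s²] · [m]
Adding exponents of each base unit: kg: 1, m: 2, s: -2
SI base units of work: kg·m²/s²

Answer: kg·m²/s²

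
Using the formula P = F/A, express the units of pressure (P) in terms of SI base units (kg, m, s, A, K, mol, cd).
Units of each symbol in P = F/A:
  F (force): kg·m/s²
  A (area): m²  → in the denominator, contributes 1/m²

Multiplying the contributions: [kg·m/s²] · [1/m²]
Adding exponents of each base unit: kg: 1, m: -1, s: -2
SI base units of pressure: kg/(m·s²)

Answer: kg/(m·s²)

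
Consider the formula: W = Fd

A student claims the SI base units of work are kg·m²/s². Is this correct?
Units of each symbol in W = Fd:
  F (force): kg·m/s²
  d (displacement): m

Multiplying the contributions: [kg·m/s²] · [m]
Adding exponents of each base unit: kg: 1, m: 2, s: -2
SI base units of work: kg·m²/s²

The claimed units kg·m²/s² match the derived units, so the claim is correct.

Answer: Yes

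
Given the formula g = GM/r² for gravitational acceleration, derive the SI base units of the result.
Units of each symbol in g = GM/r²:
  G (gravitational constant): m³/(kg·s²)
  M (mass): kg
  r (distance): m  → to the power 2 in the denominator, contributes 1/m²

Multiplying the contributions: [m³/(kg·s²)] · [kg] · [1/m²]
Adding exponents of each base unit: m: 1, s: -2
SI base units of gravitational acceleration: m/s²

Answer: m/s²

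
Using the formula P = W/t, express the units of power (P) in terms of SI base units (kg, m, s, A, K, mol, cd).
Units of each symbol in P = W/t:
  W (work): kg·m²/s²
  t (time): s  → in the denominator, contributes 1/s

Multiplying the contributions: [kg·m²/s²] · [1/s]
Adding exponents of each base unit: kg: 1, m: 2, s: -3
SI base units of power: kg·m²/s³

Answer: kg·m²/s³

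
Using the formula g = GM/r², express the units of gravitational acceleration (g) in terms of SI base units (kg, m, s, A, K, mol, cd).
Units of each symbol in g = GM/r²:
  G (gravitational constant): m³/(kg·s²)
  M (mass): kg
  r (distance): m  → to the power 2 in the denominator, contributes 1/m²

Multiplying the contributions: [m³/(kg·s²)] · [kg] · [1/m²]
Adding exponents of each base unit: m: 1, s: -2
SI base units of gravitational acceleration: m/s²

Answer: m/s²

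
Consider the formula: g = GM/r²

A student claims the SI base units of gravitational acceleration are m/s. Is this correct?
Units of each symbol in g = GM/r²:
  G (gravitational constant): m³/(kg·s²)
  M (mass): kg
  r (distance): m  → to the power 2 in the denominator, contributes 1/m²

Multiplying the contributions: [m³/(kg·s²)] · [kg] · [1/m²]
Adding exponents of each base unit: m: 1, s: -2
SI base units of gravitational acceleration: m/s²

The claimed units m/s (exponents m: 1, s: -1) do not match the derived units m/s² (exponents m: 1, s: -2), so the claim is incorrect.

Answer: No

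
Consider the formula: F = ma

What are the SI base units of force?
Units of each symbol in F = ma:
  m (mass): kg
  a (acceleration): m/s²

Multiplying the contributions: [kg] · [m/s²]
Adding exponents of each base unit: kg: 1, m: 1, s: -2
SI base units of force: kg·m/s²

Answer: kg·m/s²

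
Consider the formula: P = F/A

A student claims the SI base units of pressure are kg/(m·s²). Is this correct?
Units of each symbol in P = F/A:
  F (force): kg·m/s²
  A (area): m²  → in the denominator, contributes 1/m²

Multiplying the contributions: [kg·m/s²] · [1/m²]
Adding exponents of each base unit: kg: 1, m: -1, s: -2
SI base units of pressure: kg/(m·s²)

The claimed units kg/(m·s²) match the derived units, so the claim is correct.

Answer: Yes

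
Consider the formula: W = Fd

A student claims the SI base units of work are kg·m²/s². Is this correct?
Units of each symbol in W = Fd:
  F (force): kg·m/s²
  d (displacement): m

Multiplying the contributions: [kg·m/s²] · [m]
Adding exponents of each base unit: kg: 1, m: 2, s: -2
SI base units of work: kg·m²/s²

The claimed units kg·m²/s² match the derived units, so the claim is correct.

Answer: Yes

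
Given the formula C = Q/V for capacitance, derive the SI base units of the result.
Units of each symbol in C = Q/V:
  Q (charge, in coulombs): s·A
  V (voltage, in volts): kg·m²/(s³·A)  → in the denominator, contributes s³·A/(kg·m²)

Multiplying the contributions: [s·A] · [s³·A/(kg·m²)]
Adding exponents of each base unit: kg: -1, m: -2, s: 4, A: 2
SI base units of capacitance: s⁴·A²/(kg·m²)

Answer: s⁴·A²/(kg·m²)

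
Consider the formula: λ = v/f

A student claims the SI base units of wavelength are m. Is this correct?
Units of each symbol in λ = v/f:
  v (wave speed): m/s
  f (frequency): 1/s  → in the denominator, contributes s

Multiplying the contributions: [m/s] · [s]
Adding exponents of each base unit: m: 1
SI base units of wavelength: m

The claimed units m match the derived units, so the claim is correct.

Answer: Yes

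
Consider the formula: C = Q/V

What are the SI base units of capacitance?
Units of each symbol in C = Q/V:
  Q (charge, in coulombs): s·A
  V (voltage, in volts): kg·m²/(s³·A)  → in the denominator, contributes s³·A/(kg·m²)

Multiplying the contributions: [s·A] · [s³·A/(kg·m²)]
Adding exponents of each base unit: kg: -1, m: -2, s: 4, A: 2
SI base units of capacitance: s⁴·A²/(kg·m²)

Answer: s⁴·A²/(kg·m²)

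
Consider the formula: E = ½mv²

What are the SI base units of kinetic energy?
Units of each symbol in E = ½mv²:
  m (mass): kg
  v (speed): m/s  → to the power 2, contributes m²/s²
  The factor ½ is dimensionless.

Multiplying the contributions: [kg] · [m²/s²]
Adding exponents of each base unit: kg: 1, m: 2, s: -2
SI base units of kinetic energy: kg·m²/s²

Answer: kg·m²/s²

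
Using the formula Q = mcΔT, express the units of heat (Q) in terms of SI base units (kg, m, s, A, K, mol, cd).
Units of each symbol in Q = mcΔT:
  m (mass): kg
  c (specific heat capacity, in J/(kg·K)): m²/(s²·K)
  ΔT (temperature change): K

Multiplying the contributions: [kg] · [m²/(s²·K)] · [K]
Adding exponents of each base unit: kg: 1, m: 2, s: -2
SI base units of heat: kg·m²/s²

Answer: kg·m²/s²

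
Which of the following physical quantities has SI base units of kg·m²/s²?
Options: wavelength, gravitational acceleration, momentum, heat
Checking the SI base units of each option:
  wavelength (λ = v/f): m  ✗
  gravitational acceleration (g = GM/r²): m/s²  ✗
  momentum (p = mv): kg·m/s  ✗
  heat (Q = mcΔT): kg·m²/s²  ✓ matches

Only heat has units kg·m²/s².

Answer: heat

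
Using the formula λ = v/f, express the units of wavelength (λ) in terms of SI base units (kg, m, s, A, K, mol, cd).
Units of each symbol in λ = v/f:
  v (wave speed): m/s
  f (frequency): 1/s  → in the denominator, contributes s

Multiplying the contributions: [m/s] · [s]
Adding exponents of each base unit: m: 1
SI base units of wavelength: m

Answer: m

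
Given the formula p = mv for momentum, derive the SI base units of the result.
Units of each symbol in p = mv:
  m (mass): kg
  v (velocity): m/s

Multiplying the contributions: [kg] · [m/s]
Adding exponents of each base unit: kg: 1, m: 1, s: -1
SI base units of momentum: kg·m/s

Answer: kg·m/s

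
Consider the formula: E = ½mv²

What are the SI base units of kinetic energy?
Units of each symbol in E = ½mv²:
  m (mass): kg
  v (speed): m/s  → to the power 2, contributes m²/s²
  The factor ½ is dimensionless.

Multiplying the contributions: [kg] · [m²/s²]
Adding exponents of each base unit: kg: 1, m: 2, s: -2
SI base units of kinetic energy: kg·m²/s²

Answer: kg·m²/s²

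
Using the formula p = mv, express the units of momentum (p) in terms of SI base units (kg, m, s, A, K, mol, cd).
Units of each symbol in p = mv:
  m (mass): kg
  v (velocity): m/s

Multiplying the contributions: [kg] · [m/s]
Adding exponents of each base unit: kg: 1, m: 1, s: -1
SI base units of momentum: kg·m/s

Answer: kg·m/s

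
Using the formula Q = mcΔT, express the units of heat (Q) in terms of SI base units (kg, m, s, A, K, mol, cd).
Units of each symbol in Q = mcΔT:
  m (mass): kg
  c (specific heat capacity, in J/(kg·K)): m²/(s²·K)
  ΔT (temperature change): K

Multiplying the contributions: [kg] · [m²/(s²·K)] · [K]
Adding exponents of each base unit: kg: 1, m: 2, s: -2
SI base units of heat: kg·m²/s²

Answer: kg·m²/s²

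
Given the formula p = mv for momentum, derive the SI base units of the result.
Units of each symbol in p = mv:
  m (mass): kg
  v (velocity): m/s

Multiplying the contributions: [kg] · [m/s]
Adding exponents of each base unit: kg: 1, m: 1, s: -1
SI base units of momentum: kg·m/s

Answer: kg·m/s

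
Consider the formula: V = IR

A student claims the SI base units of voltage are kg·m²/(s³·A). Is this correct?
Units of each symbol in V = IR:
  I (current): A
  R (resistance, in ohms): kg·m²/(s³·A²)

Multiplying the contributions: [A] · [kg·m²/(s³·A²)]
Adding exponents of each base unit: kg: 1, m: 2, s: -3, A: -1
SI base units of voltage: kg·m²/(s³·A)

The claimed units kg·m²/(s³·A) match the derived units, so the claim is correct.

Answer: Yes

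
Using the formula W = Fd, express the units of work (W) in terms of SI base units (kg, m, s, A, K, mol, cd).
Units of each symbol in W = Fd:
  F (force): kg·m/s²
  d (displacement): m

Multiplying the contributions: [kg·m/s²] · [m]
Adding exponents of each base unit: kg: 1, m: 2, s: -2
SI base units of work: kg·m²/s²

Answer: kg·m²/s²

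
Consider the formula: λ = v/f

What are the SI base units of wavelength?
Units of each symbol in λ = v/f:
  v (wave speed): m/s
  f (frequency): 1/s  → in the denominator, contributes s

Multiplying the contributions: [m/s] · [s]
Adding exponents of each base unit: m: 1
SI base units of wavelength: m

Answer: m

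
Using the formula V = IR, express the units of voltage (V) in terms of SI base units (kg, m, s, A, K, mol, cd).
Units of each symbol in V = IR:
  I (current): A
  R (resistance, in ohms): kg·m²/(s³·A²)

Multiplying the contributions: [A] · [kg·m²/(s³·A²)]
Adding exponents of each base unit: kg: 1, m: 2, s: -3, A: -1
SI base units of voltage: kg·m²/(s³·A)

Answer: kg·m²/(s³·A)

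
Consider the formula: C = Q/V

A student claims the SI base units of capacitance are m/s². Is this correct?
Units of each symbol in C = Q/V:
  Q (charge, in coulombs): s·A
  V (voltage, in volts): kg·m²/(s³·A)  → in the denominator, contributes s³·A/(kg·m²)

Multiplying the contributions: [s·A] · [s³·A/(kg·m²)]
Adding exponents of each base unit: kg: -1, m: -2, s: 4, A: 2
SI base units of capacitance: s⁴·A²/(kg·m²)

The claimed units m/s² (exponents m: 1, s: -2) do not match the derived units s⁴·A²/(kg·m²) (exponents kg: -1, m: -2, s: 4, A: 2), so the claim is incorrect.

Answer: No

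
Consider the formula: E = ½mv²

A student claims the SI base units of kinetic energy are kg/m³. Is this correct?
Units of each symbol in E = ½mv²:
  m (mass): kg
  v (speed): m/s  → to the power 2, contributes m²/s²
  The factor ½ is dimensionless.

Multiplying the contributions: [kg] · [m²/s²]
Adding exponents of each base unit: kg: 1, m: 2, s: -2
SI base units of kinetic energy: kg·m²/s²

The claimed units kg/m³ (exponents kg: 1, m: -3) do not match the derived units kg·m²/s² (exponents kg: 1, m: 2, s: -2), so the claim is incorrect.

Answer: No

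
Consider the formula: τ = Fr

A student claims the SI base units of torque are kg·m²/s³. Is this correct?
Units of each symbol in τ = Fr:
  F (force): kg·m/s²
  r (lever arm): m

Multiplying the contributions: [kg·m/s²] · [m]
Adding exponents of each base unit: kg: 1, m: 2, s: -2
SI base units of torque: kg·m²/s²

The claimed units kg·m²/s³ (exponents kg: 1, m: 2, s: -3) do not match the derived units kg·m²/s² (exponents kg: 1, m: 2, s: -2), so the claim is incorrect.

Answer: No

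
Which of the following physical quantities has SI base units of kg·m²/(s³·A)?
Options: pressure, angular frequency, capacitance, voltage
Checking the SI base units of each option:
  pressure (P = F/A): kg/(m·s²)  ✗
  angular frequency (ω = 2πf): 1/s  ✗
  capacitance (C = Q/V): s⁴·A²/(kg·m²)  ✗
  voltage (V = IR): kg·m²/(s³·A)  ✓ matches

Only voltage has units kg·m²/(s³·A).

Answer: voltage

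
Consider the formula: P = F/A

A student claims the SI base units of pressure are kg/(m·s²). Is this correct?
Units of each symbol in P = F/A:
  F (force): kg·m/s²
  A (area): m²  → in the denominator, contributes 1/m²

Multiplying the contributions: [kg·m/s²] · [1/m²]
Adding exponents of each base unit: kg: 1, m: -1, s: -2
SI base units of pressure: kg/(m·s²)

The claimed units kg/(m·s²) match the derived units, so the claim is correct.

Answer: Yes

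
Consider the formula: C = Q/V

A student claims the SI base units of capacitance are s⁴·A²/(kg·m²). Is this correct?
Units of each symbol in C = Q/V:
  Q (charge, in coulombs): s·A
  V (voltage, in volts): kg·m²/(s³·A)  → in the denominator, contributes s³·A/(kg·m²)

Multiplying the contributions: [s·A] · [s³·A/(kg·m²)]
Adding exponents of each base unit: kg: -1, m: -2, s: 4, A: 2
SI base units of capacitance: s⁴·A²/(kg·m²)

The claimed units s⁴·A²/(kg·m²) match the derived units, so the claim is correct.

Answer: Yes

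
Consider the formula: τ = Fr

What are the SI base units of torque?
Units of each symbol in τ = Fr:
  F (force): kg·m/s²
  r (lever arm): m

Multiplying the contributions: [kg·m/s²] · [m]
Adding exponents of each base unit: kg: 1, m: 2, s: -2
SI base units of torque: kg·m²/s²

Answer: kg·m²/s²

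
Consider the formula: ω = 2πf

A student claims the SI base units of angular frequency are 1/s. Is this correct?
Units of each symbol in ω = 2πf:
  f (frequency): 1/s
  The factor 2π is dimensionless.

Multiplying the contributions: [1/s]
Adding exponents of each base unit: s: -1
SI base units of angular frequency: 1/s

The claimed units 1/s match the derived units, so the claim is correct.

Answer: Yes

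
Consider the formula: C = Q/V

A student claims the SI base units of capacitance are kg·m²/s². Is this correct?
Units of each symbol in C = Q/V:
  Q (charge, in coulombs): s·A
  V (voltage, in volts): kg·m²/(s³·A)  → in the denominator, contributes s³·A/(kg·m²)

Multiplying the contributions: [s·A] · [s³·A/(kg·m²)]
Adding exponents of each base unit: kg: -1, m: -2, s: 4, A: 2
SI base units of capacitance: s⁴·A²/(kg·m²)

The claimed units kg·m²/s² (exponents kg: 1, m: 2, s: -2) do not match the derived units s⁴·A²/(kg·m²) (exponents kg: -1, m: -2, s: 4, A: 2), so the claim is incorrect.

Answer: No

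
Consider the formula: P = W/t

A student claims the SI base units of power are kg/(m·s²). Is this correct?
Units of each symbol in P = W/t:
  W (work): kg·m²/s²
  t (time): s  → in the denominator, contributes 1/s

Multiplying the contributions: [kg·m²/s²] · [1/s]
Adding exponents of each base unit: kg: 1, m: 2, s: -3
SI base units of power: kg·m²/s³

The claimed units kg/(m·s²) (exponents kg: 1, m: -1, s: -2) do not match the derived units kg·m²/s³ (exponents kg: 1, m: 2, s: -3), so the claim is incorrect.

Answer: No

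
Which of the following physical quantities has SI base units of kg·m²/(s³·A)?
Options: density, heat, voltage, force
Checking the SI base units of each option:
  density (ρ = m/V): kg/m³  ✗
  heat (Q = mcΔT): kg·m²/s²  ✗
  voltage (V = IR): kg·m²/(s³·A)  ✓ matches
  force (F = ma): kg·m/s²  ✗

Only voltage has units kg·m²/(s³·A).

Answer: voltage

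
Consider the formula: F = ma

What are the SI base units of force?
Units of each symbol in F = ma:
  m (mass): kg
  a (acceleration): m/s²

Multiplying the contributions: [kg] · [m/s²]
Adding exponents of each base unit: kg: 1, m: 1, s: -2
SI base units of force: kg·m/s²

Answer: kg·m/s²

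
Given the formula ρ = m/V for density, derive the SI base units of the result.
Units of each symbol in ρ = m/V:
  m (mass): kg
  V (volume): m³  → in the denominator, contributes 1/m³

Multiplying the contributions: [kg] · [1/m³]
Adding exponents of each base unit: kg: 1, m: -3
SI base units of density: kg/m³

Answer: kg/m³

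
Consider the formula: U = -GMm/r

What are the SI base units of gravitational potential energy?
Units of each symbol in U = -GMm/r:
  G (gravitational constant): m³/(kg·s²)
  M (mass): kg
  m (mass): kg
  r (distance): m  → in the denominator, contributes 1/m
  The minus sign does not affect the units.

Multiplying the contributions: [m³/(kg·s²)] · [kg] · [kg] · [1/m]
Adding exponents of each base unit: kg: 1, m: 2, s: -2
SI base units of gravitational potential energy: kg·m²/s²

Answer: kg·m²/s²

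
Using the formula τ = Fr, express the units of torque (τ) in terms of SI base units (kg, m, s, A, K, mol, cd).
Units of each symbol in τ = Fr:
  F (force): kg·m/s²
  r (lever arm): m

Multiplying the contributions: [kg·m/s²] · [m]
Adding exponents of each base unit: kg: 1, m: 2, s: -2
SI base units of torque: kg·m²/s²

Answer: kg·m²/s²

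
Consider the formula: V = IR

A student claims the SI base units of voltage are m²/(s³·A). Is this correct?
Units of each symbol in V = IR:
  I (current): A
  R (resistance, in ohms): kg·m²/(s³·A²)

Multiplying the contributions: [A] · [kg·m²/(s³·A²)]
Adding exponents of each base unit: kg: 1, m: 2, s: -3, A: -1
SI base units of voltage: kg·m²/(s³·A)

The claimed units m²/(s³·A) (exponents m: 2, s: -3, A: -1) do not match the derived units kg·m²/(s³·A) (exponents kg: 1, m: 2, s: -3, A: -1), so the claim is incorrect.

Answer: No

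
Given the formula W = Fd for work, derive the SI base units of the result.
Units of each symbol in W = Fd:
  F (force): kg·m/s²
  d (displacement): m

Multiplying the contributions: [kg·m/s²] · [m]
Adding exponents of each base unit: kg: 1, m: 2, s: -2
SI base units of work: kg·m²/s²

Answer: kg·m²/s²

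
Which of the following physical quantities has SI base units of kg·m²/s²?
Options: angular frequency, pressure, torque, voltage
Checking the SI base units of each option:
  angular frequency (ω = 2πf): 1/s  ✗
  pressure (P = F/A): kg/(m·s²)  ✗
  torque (τ = Fr): kg·m²/s²  ✓ matches
  voltage (V = IR): kg·m²/(s³·A)  ✗

Only torque has units kg·m²/s².

Answer: torque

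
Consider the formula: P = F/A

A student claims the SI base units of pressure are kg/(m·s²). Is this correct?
Units of each symbol in P = F/A:
  F (force): kg·m/s²
  A (area): m²  → in the denominator, contributes 1/m²

Multiplying the contributions: [kg·m/s²] · [1/m²]
Adding exponents of each base unit: kg: 1, m: -1, s: -2
SI base units of pressure: kg/(m·s²)

The claimed units kg/(m·s²) match the derived units, so the claim is correct.

Answer: Yes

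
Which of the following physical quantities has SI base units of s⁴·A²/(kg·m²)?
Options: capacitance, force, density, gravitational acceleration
Checking the SI base units of each option:
  capacitance (C = Q/V): s⁴·A²/(kg·m²)  ✓ matches
  force (F = ma): kg·m/s²  ✗
  density (ρ = m/V): kg/m³  ✗
  gravitational acceleration (g = GM/r²): m/s²  ✗

Only capacitance has units s⁴·A²/(kg·m²).

Answer: capacitance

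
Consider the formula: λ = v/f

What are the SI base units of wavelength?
Units of each symbol in λ = v/f:
  v (wave speed): m/s
  f (frequency): 1/s  → in the denominator, contributes s

Multiplying the contributions: [m/s] · [s]
Adding exponents of each base unit: m: 1
SI base units of wavelength: m

Answer: m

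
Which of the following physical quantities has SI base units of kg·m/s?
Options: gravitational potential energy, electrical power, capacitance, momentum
Checking the SI base units of each option:
  gravitational potential energy (U = -GMm/r): kg·m²/s²  ✗
  electrical power (P = IV): kg·m²/s³  ✗
  capacitance (C = Q/V): s⁴·A²/(kg·m²)  ✗
  momentum (p = mv): kg·m/s  ✓ matches

Only momentum has units kg·m/s.

Answer: momentum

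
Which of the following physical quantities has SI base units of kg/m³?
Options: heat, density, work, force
Checking the SI base units of each option:
  heat (Q = mcΔT): kg·m²/s²  ✗
  density (ρ = m/V): kg/m³  ✓ matches
  work (W = Fd): kg·m²/s²  ✗
  force (F = ma): kg·m/s²  ✗

Only density has units kg/m³.

Answer: density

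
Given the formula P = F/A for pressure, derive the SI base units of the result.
Units of each symbol in P = F/A:
  F (force): kg·m/s²
  A (area): m²  → in the denominator, contributes 1/m²

Multiplying the contributions: [kg·m/s²] · [1/m²]
Adding exponents of each base unit: kg: 1, m: -1, s: -2
SI base units of pressure: kg/(m·s²)

Answer: kg/(m·s²)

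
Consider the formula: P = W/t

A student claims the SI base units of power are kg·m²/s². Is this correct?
Units of each symbol in P = W/t:
  W (work): kg·m²/s²
  t (time): s  → in the denominator, contributes 1/s

Multiplying the contributions: [kg·m²/s²] · [1/s]
Adding exponents of each base unit: kg: 1, m: 2, s: -3
SI base units of power: kg·m²/s³

The claimed units kg·m²/s² (exponents kg: 1, m: 2, s: -2) do not match the derived units kg·m²/s³ (exponents kg: 1, m: 2, s: -3), so the claim is incorrect.

Answer: No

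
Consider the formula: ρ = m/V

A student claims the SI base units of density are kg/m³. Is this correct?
Units of each symbol in ρ = m/V:
  m (mass): kg
  V (volume): m³  → in the denominator, contributes 1/m³

Multiplying the contributions: [kg] · [1/m³]
Adding exponents of each base unit: kg: 1, m: -3
SI base units of density: kg/m³

The claimed units kg/m³ match the derived units, so the claim is correct.

Answer: Yes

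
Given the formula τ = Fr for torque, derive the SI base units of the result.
Units of each symbol in τ = Fr:
  F (force): kg·m/s²
  r (lever arm): m

Multiplying the contributions: [kg·m/s²] · [m]
Adding exponents of each base unit: kg: 1, m: 2, s: -2
SI base units of torque: kg·m²/s²

Answer: kg·m²/s²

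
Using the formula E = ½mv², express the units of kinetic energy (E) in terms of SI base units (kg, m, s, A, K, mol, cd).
Units of each symbol in E = ½mv²:
  m (mass): kg
  v (speed): m/s  → to the power 2, contributes m²/s²
  The factor ½ is dimensionless.

Multiplying the contributions: [kg] · [m²/s²]
Adding exponents of each base unit: kg: 1, m: 2, s: -2
SI base units of kinetic energy: kg·m²/s²

Answer: kg·m²/s²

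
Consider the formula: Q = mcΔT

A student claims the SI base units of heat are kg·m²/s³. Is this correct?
Units of each symbol in Q = mcΔT:
  m (mass): kg
  c (specific heat capacity, in J/(kg·K)): m²/(s²·K)
  ΔT (temperature change): K

Multiplying the contributions: [kg] · [m²/(s²·K)] · [K]
Adding exponents of each base unit: kg: 1, m: 2, s: -2
SI base units of heat: kg·m²/s²

The claimed units kg·m²/s³ (exponents kg: 1, m: 2, s: -3) do not match the derived units kg·m²/s² (exponents kg: 1, m: 2, s: -2), so the claim is incorrect.

Answer: No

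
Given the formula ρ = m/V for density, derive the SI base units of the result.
Units of each symbol in ρ = m/V:
  m (mass): kg
  V (volume): m³  → in the denominator, contributes 1/m³

Multiplying the contributions: [kg] · [1/m³]
Adding exponents of each base unit: kg: 1, m: -3
SI base units of density: kg/m³

Answer: kg/m³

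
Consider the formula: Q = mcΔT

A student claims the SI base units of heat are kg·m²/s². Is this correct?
Units of each symbol in Q = mcΔT:
  m (mass): kg
  c (specific heat capacity, in J/(kg·K)): m²/(s²·K)
  ΔT (temperature change): K

Multiplying the contributions: [kg] · [m²/(s²·K)] · [K]
Adding exponents of each base unit: kg: 1, m: 2, s: -2
SI base units of heat: kg·m²/s²

The claimed units kg·m²/s² match the derived units, so the claim is correct.

Answer: Yes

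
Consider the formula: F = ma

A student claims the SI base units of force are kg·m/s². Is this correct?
Units of each symbol in F = ma:
  m (mass): kg
  a (acceleration): m/s²

Multiplying the contributions: [kg] · [m/s²]
Adding exponents of each base unit: kg: 1, m: 1, s: -2
SI base units of force: kg·m/s²

The claimed units kg·m/s² match the derived units, so the claim is correct.

Answer: Yes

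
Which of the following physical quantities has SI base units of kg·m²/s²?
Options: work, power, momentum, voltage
Checking the SI base units of each option:
  work (W = Fd): kg·m²/s²  ✓ matches
  power (P = W/t): kg·m²/s³  ✗
  momentum (p = mv): kg·m/s  ✗
  voltage (V = IR): kg·m²/(s³·A)  ✗

Only work has units kg·m²/s².

Answer: work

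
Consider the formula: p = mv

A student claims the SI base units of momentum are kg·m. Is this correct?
Units of each symbol in p = mv:
  m (mass): kg
  v (velocity): m/s

Multiplying the contributions: [kg] · [m/s]
Adding exponents of each base unit: kg: 1, m: 1, s: -1
SI base units of momentum: kg·m/s

The claimed units kg·m (exponents kg: 1, m: 1) do not match the derived units kg·m/s (exponents kg: 1, m: 1, s: -1), so the claim is incorrect.

Answer: No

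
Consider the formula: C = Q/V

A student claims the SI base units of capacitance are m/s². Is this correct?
Units of each symbol in C = Q/V:
  Q (charge, in coulombs): s·A
  V (voltage, in volts): kg·m²/(s³·A)  → in the denominator, contributes s³·A/(kg·m²)

Multiplying the contributions: [s·A] · [s³·A/(kg·m²)]
Adding exponents of each base unit: kg: -1, m: -2, s: 4, A: 2
SI base units of capacitance: s⁴·A²/(kg·m²)

The claimed units m/s² (exponents m: 1, s: -2) do not match the derived units s⁴·A²/(kg·m²) (exponents kg: -1, m: -2, s: 4, A: 2), so the claim is incorrect.

Answer: No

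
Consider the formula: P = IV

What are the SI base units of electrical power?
Units of each symbol in P = IV:
  I (current): A
  V (voltage, in volts): kg·m²/(s³·A)

Multiplying the contributions: [A] · [kg·m²/(s³·A)]
Adding exponents of each base unit: kg: 1, m: 2, s: -3
SI base units of electrical power: kg·m²/s³

Answer: kg·m²/s³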